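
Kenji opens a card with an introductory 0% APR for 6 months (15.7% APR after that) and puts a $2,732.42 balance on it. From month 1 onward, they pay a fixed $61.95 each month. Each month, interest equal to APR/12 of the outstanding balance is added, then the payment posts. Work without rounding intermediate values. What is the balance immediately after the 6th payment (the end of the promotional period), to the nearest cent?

Promo months 1–6 at r₀ = 0%/12 = 0; months 7+ at r₁ = 15.7%/12 = 0.0130833.
After month 6 (no interest yet): B = $2,732.42 − 6·$61.95 = $2,360.72.

$2,360.72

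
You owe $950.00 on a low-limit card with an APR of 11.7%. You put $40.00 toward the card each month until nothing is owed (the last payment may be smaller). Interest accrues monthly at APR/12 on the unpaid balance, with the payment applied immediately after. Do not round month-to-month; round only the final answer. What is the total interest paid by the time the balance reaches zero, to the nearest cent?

Monthly rate r = 11.7%/12 = 0.975% = 0.00975.
Payoff takes n = ⌈−ln(1 − rB₀/P)/ln(1+r)⌉ = ⌈27.146⌉ = 28 payments; the last is $5.88.
Total paid = 27·$40.00 + $5.88 = $1,085.88.
Total interest = total paid − principal = $1,085.88 − $950.00 = $135.88.

$135.88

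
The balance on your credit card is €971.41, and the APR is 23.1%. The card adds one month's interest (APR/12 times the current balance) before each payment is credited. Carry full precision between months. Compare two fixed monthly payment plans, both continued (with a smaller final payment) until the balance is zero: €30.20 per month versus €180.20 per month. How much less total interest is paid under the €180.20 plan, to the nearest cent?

€493.49

Monthly rate r = 23.1%/12 = 1.925% = 0.01925.
At €30.20/mo: n = ⌈−ln(1 − rB₀/P)/ln(1+r)⌉ = 51 payments (last €19.25); total interest = total paid − €971.41 = €557.84.
At €180.20/mo: 6 payments (last €134.76); total interest €64.35.
Interest saved = €557.84 − €64.35 = €493.49.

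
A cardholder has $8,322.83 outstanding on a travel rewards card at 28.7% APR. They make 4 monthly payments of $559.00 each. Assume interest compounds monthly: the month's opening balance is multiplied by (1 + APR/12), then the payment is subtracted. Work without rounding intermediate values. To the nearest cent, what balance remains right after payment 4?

$6,830.57

Monthly rate r = 28.7%/12 = 2.39167% = 0.0239167.
Each month: B ← B·(1+r) − $559.00.
Month 1: interest $199.05; balance after payment $7,962.88.
Month 2: interest $190.45; balance after payment $7,594.33.
Month 3: interest $181.63; balance after payment $7,216.96.
Month 4: interest $172.61; balance after payment $6,830.57.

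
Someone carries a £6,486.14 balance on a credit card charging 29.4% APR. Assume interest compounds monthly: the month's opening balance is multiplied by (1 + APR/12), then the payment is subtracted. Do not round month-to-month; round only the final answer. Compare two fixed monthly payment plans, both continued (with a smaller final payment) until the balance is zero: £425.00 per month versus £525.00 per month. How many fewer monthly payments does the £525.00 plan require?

Monthly rate r = 29.4%/12 = 2.45% = 0.0245.
At £425.00/mo: n = ⌈−ln(1 − rB₀/P)/ln(1+r)⌉ = 20 payments (last £148.08); total interest = total paid − £6,486.14 = £1,736.94.
At £525.00/mo: 15 payments (last £470.29); total interest £1,334.15.
Payments saved = 20 − 15 = 5.

5 fewer payments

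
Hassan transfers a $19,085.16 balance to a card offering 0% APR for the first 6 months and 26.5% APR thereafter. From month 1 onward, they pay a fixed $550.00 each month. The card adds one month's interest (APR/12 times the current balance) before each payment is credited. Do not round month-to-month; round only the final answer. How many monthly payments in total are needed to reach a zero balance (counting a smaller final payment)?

52 payments

Promo months 1–6 at r₀ = 0%/12 = 0; months 7+ at r₁ = 26.5%/12 = 0.0220833.
After month 6 (no interest yet): B = $19,085.16 − 6·$550.00 = $15,785.16.
Then at r₁ with $550.00/mo: n₂ = −ln(1 − r₁·B/P)/ln(1+r₁) ≈ 45.99 → 46 more payments.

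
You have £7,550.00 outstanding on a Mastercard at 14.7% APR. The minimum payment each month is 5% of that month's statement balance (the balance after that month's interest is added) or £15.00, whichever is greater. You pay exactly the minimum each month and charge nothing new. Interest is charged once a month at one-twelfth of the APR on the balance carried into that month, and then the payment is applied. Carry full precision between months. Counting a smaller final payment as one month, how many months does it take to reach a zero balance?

Monthly rate r = 14.7%/12 = 1.225% = 0.01225.
While 5% of the post-interest balance exceeds £15.00, each month B ← (B·(1+r))·(1 − 0.05), i.e. B shrinks by the factor (1+r)·0.95 = 0.96164.
This holds for months 1–83. Entering month 84 the balance is £293.69; 5% of the post-interest balance is now below £15.00, so the flat £15.00 minimum applies from here.
From month 84 a fixed £15.00 at rate r clears £293.69 in 23 more payments. Total: 83 + 23 = 106 months.

106 months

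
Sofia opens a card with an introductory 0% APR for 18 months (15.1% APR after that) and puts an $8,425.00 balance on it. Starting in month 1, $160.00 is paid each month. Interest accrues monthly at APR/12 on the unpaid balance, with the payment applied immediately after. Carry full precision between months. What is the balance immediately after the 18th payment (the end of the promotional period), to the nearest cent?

$5,545.00

Promo months 1–18 at r₀ = 0%/12 = 0; months 19+ at r₁ = 15.1%/12 = 0.0125833.
After month 18 (no interest yet): B = $8,425.00 − 18·$160.00 = $5,545.00.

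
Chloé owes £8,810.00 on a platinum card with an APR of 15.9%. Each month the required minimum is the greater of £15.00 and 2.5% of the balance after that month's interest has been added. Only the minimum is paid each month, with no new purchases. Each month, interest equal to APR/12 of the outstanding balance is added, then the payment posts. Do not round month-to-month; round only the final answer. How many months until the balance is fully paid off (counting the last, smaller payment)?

Monthly rate r = 15.9%/12 = 1.325% = 0.01325.
While 2.5% of the post-interest balance exceeds £15.00, each month B ← (B·(1+r))·(1 − 0.025), i.e. B shrinks by the factor (1+r)·0.975 = 0.98792.
This holds for months 1–223. Entering month 224 the balance is £585.88; 2.5% of the post-interest balance is now below £15.00, so the flat £15.00 minimum applies from here.
From month 224 a fixed £15.00 at rate r clears £585.88 in 56 more payments. Total: 223 + 56 = 279 months.

279 months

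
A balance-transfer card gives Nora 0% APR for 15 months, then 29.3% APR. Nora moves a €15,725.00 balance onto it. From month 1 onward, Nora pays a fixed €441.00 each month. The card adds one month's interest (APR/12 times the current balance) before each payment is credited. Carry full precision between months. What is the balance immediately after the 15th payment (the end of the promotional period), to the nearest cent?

€9,110.00

Promo months 1–15 at r₀ = 0%/12 = 0; months 16+ at r₁ = 29.3%/12 = 0.0244167.
After month 15 (no interest yet): B = €15,725.00 − 15·€441.00 = €9,110.00.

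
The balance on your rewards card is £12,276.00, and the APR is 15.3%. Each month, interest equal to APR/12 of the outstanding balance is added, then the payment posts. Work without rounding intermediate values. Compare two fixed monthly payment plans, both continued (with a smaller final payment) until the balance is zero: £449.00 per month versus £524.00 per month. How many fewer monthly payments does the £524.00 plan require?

5 fewer payments

Monthly rate r = 15.3%/12 = 1.275% = 0.01275.
At £449.00/mo: n = ⌈−ln(1 − rB₀/P)/ln(1+r)⌉ = 34 payments (last £373.68); total interest = total paid − £12,276.00 = £2,914.68.
At £524.00/mo: 29 payments (last £3.20); total interest £2,399.20.
Payments saved = 34 − 29 = 5.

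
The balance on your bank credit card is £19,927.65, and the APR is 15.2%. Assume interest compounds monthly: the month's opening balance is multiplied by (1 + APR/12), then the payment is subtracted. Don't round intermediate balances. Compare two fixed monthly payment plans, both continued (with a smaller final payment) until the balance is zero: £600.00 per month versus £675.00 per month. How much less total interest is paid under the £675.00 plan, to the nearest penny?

Monthly rate r = 15.2%/12 = 1.26667% = 0.0126667.
At £600.00/mo: n = ⌈−ln(1 − rB₀/P)/ln(1+r)⌉ = 44 payments (last £223.96); total interest = total paid − £19,927.65 = £6,096.31.
At £675.00/mo: 38 payments (last £140.30); total interest £5,187.65.
Interest saved = £6,096.31 − £5,187.65 = £908.66.

£908.66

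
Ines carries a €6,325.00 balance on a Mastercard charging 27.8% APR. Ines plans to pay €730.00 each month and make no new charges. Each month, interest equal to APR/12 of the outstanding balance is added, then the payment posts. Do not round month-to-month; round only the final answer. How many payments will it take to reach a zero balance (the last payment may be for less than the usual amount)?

10 months

Monthly rate r = 27.8%/12 = 2.31667% = 0.0231667.
Recurrence: B ← B·(1+r) − €730.00.
Month 1: interest €146.53; balance after payment €5,741.53.
Month 2: interest €133.01; balance after payment €5,144.54.
Closed form: n = −ln(1 − rB₀/P)/ln(1+r) = −ln(0.79928)/ln(1.02317) ≈ 9.783, so the balance reaches zero during payment 10.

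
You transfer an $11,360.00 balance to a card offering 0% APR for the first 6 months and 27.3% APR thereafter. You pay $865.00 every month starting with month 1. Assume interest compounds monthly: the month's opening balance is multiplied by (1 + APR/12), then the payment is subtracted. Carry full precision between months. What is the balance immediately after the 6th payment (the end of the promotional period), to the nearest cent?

Promo months 1–6 at r₀ = 0%/12 = 0; months 7+ at r₁ = 27.3%/12 = 0.02275.
After month 6 (no interest yet): B = $11,360.00 − 6·$865.00 = $6,170.00.

$6,170.00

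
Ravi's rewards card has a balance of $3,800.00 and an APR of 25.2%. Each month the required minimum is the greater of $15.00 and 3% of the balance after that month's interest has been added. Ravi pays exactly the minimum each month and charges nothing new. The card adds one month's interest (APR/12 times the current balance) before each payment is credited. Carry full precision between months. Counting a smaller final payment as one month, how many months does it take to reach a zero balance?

Monthly rate r = 25.2%/12 = 2.1% = 0.021.
While 3% of the post-interest balance exceeds $15.00, each month B ← (B·(1+r))·(1 − 0.03), i.e. B shrinks by the factor (1+r)·0.97 = 0.99037.
This holds for months 1–212. Entering month 213 the balance is $488.48; 3% of the post-interest balance is now below $15.00, so the flat $15.00 minimum applies from here.
From month 213 a fixed $15.00 at rate r clears $488.48 in 56 more payments. Total: 212 + 56 = 268 months.

268 months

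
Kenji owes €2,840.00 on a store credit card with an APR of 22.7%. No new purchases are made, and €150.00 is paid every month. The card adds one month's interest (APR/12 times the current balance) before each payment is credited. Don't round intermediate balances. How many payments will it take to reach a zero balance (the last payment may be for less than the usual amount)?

Monthly rate r = 22.7%/12 = 1.89167% = 0.0189167.
Recurrence: B ← B·(1+r) − €150.00.
Month 1: interest €53.72; balance after payment €2,743.72.
Month 2: interest €51.90; balance after payment €2,645.63.
Closed form: n = −ln(1 − rB₀/P)/ln(1+r) = −ln(0.64184)/ln(1.01892) ≈ 23.661, so the balance reaches zero during payment 24.

24 months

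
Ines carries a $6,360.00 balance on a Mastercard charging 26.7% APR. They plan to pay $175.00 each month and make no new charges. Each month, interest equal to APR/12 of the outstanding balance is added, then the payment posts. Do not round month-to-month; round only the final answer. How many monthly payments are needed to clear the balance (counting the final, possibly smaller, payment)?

76 months

Monthly rate r = 26.7%/12 = 2.225% = 0.02225.
Recurrence: B ← B·(1+r) − $175.00.
Month 1: interest $141.51; balance after payment $6,326.51.
Month 2: interest $140.76; balance after payment $6,292.27.
Closed form: n = −ln(1 − rB₀/P)/ln(1+r) = −ln(0.19137)/ln(1.02225) ≈ 75.140, so the balance reaches zero during payment 76.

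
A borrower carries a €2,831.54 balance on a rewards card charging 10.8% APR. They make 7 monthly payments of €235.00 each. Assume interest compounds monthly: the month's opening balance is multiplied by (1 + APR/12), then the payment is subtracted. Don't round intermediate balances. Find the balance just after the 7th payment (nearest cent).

€1,324.73

Monthly rate r = 10.8%/12 = 0.9% = 0.009.
Each month: B ← B·(1+r) − €235.00.
Month 1: interest €25.48; balance after payment €2,622.02.
Month 2: interest €23.60; balance after payment €2,410.62.
Month 3: interest €21.70; balance after payment €2,197.32.
Month 4: interest €19.78; balance after payment €1,982.09.
Month 5: interest €17.84; balance after payment €1,764.93.
Month 6: interest €15.88; balance after payment €1,545.82.
Month 7: interest €13.91; balance after payment €1,324.73.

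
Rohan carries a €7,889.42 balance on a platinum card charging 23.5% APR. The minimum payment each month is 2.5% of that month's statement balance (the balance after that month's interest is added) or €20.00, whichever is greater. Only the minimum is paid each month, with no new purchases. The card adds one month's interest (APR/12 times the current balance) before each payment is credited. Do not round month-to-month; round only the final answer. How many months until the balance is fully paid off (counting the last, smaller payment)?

466 months

Monthly rate r = 23.5%/12 = 1.95833% = 0.0195833.
While 2.5% of the post-interest balance exceeds €20.00, each month B ← (B·(1+r))·(1 − 0.025), i.e. B shrinks by the factor (1+r)·0.975 = 0.99409.
This holds for months 1–390. Entering month 391 the balance is €782.90; 2.5% of the post-interest balance is now below €20.00, so the flat €20.00 minimum applies from here.
From month 391 a fixed €20.00 at rate r clears €782.90 in 76 more payments. Total: 390 + 76 = 466 months.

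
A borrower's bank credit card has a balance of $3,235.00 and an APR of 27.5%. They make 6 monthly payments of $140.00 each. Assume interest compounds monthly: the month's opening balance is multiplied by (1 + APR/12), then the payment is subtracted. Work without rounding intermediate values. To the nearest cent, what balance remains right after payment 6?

Monthly rate r = 27.5%/12 = 2.29167% = 0.0229167.
Each month: B ← B·(1+r) − $140.00.
Month 1: interest $74.14; balance after payment $3,169.14.
Month 2: interest $72.63; balance after payment $3,101.76.
Month 3: interest $71.08; balance after payment $3,032.84.
Month 4: interest $69.50; balance after payment $2,962.35.
Month 5: interest $67.89; balance after payment $2,890.23.
Month 6: interest $66.23; balance after payment $2,816.47.

$2,816.47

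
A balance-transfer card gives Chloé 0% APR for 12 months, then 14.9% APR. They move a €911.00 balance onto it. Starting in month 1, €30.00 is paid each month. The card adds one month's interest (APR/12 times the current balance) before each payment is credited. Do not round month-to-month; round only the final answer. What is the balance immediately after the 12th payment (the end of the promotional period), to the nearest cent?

Promo months 1–12 at r₀ = 0%/12 = 0; months 13+ at r₁ = 14.9%/12 = 0.0124167.
After month 12 (no interest yet): B = €911.00 − 12·€30.00 = €551.00.

€551.00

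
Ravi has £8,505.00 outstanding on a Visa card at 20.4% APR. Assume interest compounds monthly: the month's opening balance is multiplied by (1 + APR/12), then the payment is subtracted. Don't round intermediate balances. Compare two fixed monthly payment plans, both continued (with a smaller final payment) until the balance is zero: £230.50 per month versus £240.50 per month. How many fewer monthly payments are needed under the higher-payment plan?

Monthly rate r = 20.4%/12 = 1.7% = 0.017.
At £230.50/mo: n = ⌈−ln(1 − rB₀/P)/ln(1+r)⌉ = 59 payments (last £126.00); total interest = total paid − £8,505.00 = £4,990.00.
At £240.50/mo: 55 payments (last £128.53); total interest £4,610.53.
Payments saved = 59 − 55 = 4.

4 fewer payments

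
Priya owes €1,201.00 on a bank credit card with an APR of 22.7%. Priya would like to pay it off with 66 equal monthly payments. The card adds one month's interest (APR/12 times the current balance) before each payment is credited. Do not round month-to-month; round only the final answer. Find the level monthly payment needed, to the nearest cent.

Monthly rate r = 22.7%/12 = 1.89167% = 0.0189167.
Level-payment amortization: P = B₀·r / (1 − (1+r)^(−n)) = 1201.00·0.0189167 / (1 − 1.01892^(−66)).
Denominator 1 − (1+r)^(−66) = 0.709699333.
P = 22.7189 / 0.709699333 ≈ 32.01.

€32.01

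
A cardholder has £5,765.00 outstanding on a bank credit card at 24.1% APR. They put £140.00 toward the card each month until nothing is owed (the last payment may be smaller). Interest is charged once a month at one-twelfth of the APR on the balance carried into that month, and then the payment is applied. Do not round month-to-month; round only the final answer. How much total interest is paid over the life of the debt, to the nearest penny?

Monthly rate r = 24.1%/12 = 2.00833% = 0.0200833.
Payoff takes n = ⌈−ln(1 − rB₀/P)/ln(1+r)⌉ = ⌈88.234⌉ = 89 payments; the last is £33.06.
Total paid = 88·£140.00 + £33.06 = £12,353.06.
Total interest = total paid − principal = £12,353.06 − £5,765.00 = £6,588.06.

£6,588.06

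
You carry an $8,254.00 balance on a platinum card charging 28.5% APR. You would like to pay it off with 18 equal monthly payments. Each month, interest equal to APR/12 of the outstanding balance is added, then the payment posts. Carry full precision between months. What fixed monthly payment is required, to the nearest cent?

Monthly rate r = 28.5%/12 = 2.375% = 0.02375.
Level-payment amortization: P = B₀·r / (1 − (1+r)^(−n)) = 8254.00·0.02375 / (1 − 1.02375^(−18)).
Denominator 1 − (1+r)^(−18) = 0.344595326.
P = 196.032 / 0.344595326 ≈ 568.88.

$568.88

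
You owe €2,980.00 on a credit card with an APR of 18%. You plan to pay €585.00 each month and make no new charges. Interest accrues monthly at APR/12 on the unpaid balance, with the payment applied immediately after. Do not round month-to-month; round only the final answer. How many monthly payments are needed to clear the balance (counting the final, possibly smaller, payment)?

Monthly rate r = 18%/12 = 1.5% = 0.015.
Recurrence: B ← B·(1+r) − €585.00.
Month 1: interest €44.70; balance after payment €2,439.70.
Month 2: interest €36.60; balance after payment €1,891.30.
Month 3: interest €28.37; balance after payment €1,334.66.
Month 4: interest €20.02; balance after payment €769.68.
Month 5: interest €11.55; balance after payment €196.23.
Month 6: interest €2.94; balance after payment €0.00.

6 payments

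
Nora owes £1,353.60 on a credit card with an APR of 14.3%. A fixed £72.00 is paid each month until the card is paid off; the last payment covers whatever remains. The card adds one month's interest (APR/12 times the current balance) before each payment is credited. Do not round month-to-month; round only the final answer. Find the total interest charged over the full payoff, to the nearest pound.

£188

Monthly rate r = 14.3%/12 = 1.19167% = 0.0119167.
Payoff takes n = ⌈−ln(1 − rB₀/P)/ln(1+r)⌉ = ⌈21.412⌉ = 22 payments; the last is £29.73.
Total paid = 21·£72.00 + £29.73 = £1,541.73.
Total interest = total paid − principal = £1,541.73 − £1,353.60 = £188.13.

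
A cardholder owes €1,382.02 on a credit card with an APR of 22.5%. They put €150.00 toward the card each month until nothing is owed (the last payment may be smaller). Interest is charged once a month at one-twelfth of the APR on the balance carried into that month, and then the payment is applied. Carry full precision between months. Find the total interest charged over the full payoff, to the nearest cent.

€149.60

Monthly rate r = 22.5%/12 = 1.875% = 0.01875.
Payoff takes n = ⌈−ln(1 − rB₀/P)/ln(1+r)⌉ = ⌈10.209⌉ = 11 payments; the last is €31.62.
Total paid = 10·€150.00 + €31.62 = €1,531.62.
Total interest = total paid − principal = €1,531.62 − €1,382.02 = €149.60.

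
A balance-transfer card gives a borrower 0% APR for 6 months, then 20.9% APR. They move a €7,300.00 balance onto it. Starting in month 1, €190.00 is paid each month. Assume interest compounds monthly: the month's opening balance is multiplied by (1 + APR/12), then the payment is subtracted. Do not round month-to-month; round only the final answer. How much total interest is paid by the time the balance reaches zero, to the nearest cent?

Promo months 1–6 at r₀ = 0%/12 = 0; months 7+ at r₁ = 20.9%/12 = 0.0174167.
After month 6 (no interest yet): B = €7,300.00 − 6·€190.00 = €6,160.00.
Then at r₁ with €190.00/mo: n₂ = −ln(1 − r₁·B/P)/ln(1+r₁) ≈ 48.16 → 49 more payments.
Total paid = 54·€190.00 + €31.48 = €10,291.48; interest = €10,291.48 − €7,300.00 = €2,991.48.

€2,991.48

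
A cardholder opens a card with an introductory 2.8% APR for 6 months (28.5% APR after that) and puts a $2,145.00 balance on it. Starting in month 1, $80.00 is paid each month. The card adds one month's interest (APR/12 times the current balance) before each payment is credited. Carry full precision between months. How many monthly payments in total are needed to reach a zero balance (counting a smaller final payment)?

36 months

Promo months 1–6 at r₀ = 2.8%/12 = 0.00233333; months 7+ at r₁ = 28.5%/12 = 0.02375.
After month 6: iterate B ← B·(1+r₀) − $80.00 for 6 months → $1,692.40.
Then at r₁ with $80.00/mo: n₂ = −ln(1 − r₁·B/P)/ln(1+r₁) ≈ 29.74 → 30 more payments.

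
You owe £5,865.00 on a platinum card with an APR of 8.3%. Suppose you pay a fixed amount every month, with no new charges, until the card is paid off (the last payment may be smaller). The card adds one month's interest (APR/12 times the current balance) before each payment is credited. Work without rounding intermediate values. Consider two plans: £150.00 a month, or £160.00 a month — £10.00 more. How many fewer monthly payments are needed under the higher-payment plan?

3 fewer payments

Monthly rate r = 8.3%/12 = 0.691667% = 0.00691667.
At £150.00/mo: n = ⌈−ln(1 − rB₀/P)/ln(1+r)⌉ = 46 payments (last £111.90); total interest = total paid − £5,865.00 = £996.90.
At £160.00/mo: 43 payments (last £67.73); total interest £922.73.
Payments saved = 46 − 43 = 3.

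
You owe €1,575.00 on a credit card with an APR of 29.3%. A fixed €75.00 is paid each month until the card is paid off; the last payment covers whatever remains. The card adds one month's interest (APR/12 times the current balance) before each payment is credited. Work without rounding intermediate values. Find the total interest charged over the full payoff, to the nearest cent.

Monthly rate r = 29.3%/12 = 2.44167% = 0.0244167.
Payoff takes n = ⌈−ln(1 − rB₀/P)/ln(1+r)⌉ = ⌈29.804⌉ = 30 payments; the last is €60.46.
Total paid = 29·€75.00 + €60.46 = €2,235.46.
Total interest = total paid − principal = €2,235.46 − €1,575.00 = €660.46.

€660.46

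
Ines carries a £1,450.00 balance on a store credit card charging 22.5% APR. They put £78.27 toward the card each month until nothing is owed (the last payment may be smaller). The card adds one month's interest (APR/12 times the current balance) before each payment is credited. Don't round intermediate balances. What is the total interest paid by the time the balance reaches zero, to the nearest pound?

Monthly rate r = 22.5%/12 = 1.875% = 0.01875.
Payoff takes n = ⌈−ln(1 − rB₀/P)/ln(1+r)⌉ = ⌈22.971⌉ = 23 payments; the last is £76.04.
Total paid = 22·£78.27 + £76.04 = £1,797.98.
Total interest = total paid − principal = £1,797.98 − £1,450.00 = £347.98.

£348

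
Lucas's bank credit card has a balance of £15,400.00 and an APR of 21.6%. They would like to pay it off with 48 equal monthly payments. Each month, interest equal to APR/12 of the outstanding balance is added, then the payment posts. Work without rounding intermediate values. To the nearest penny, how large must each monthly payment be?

£481.86

Monthly rate r = 21.6%/12 = 1.8% = 0.018.
Level-payment amortization: P = B₀·r / (1 − (1+r)^(−n)) = 15400.00·0.018 / (1 − 1.018^(−48)).
Denominator 1 − (1+r)^(−48) = 0.575276143.
P = 277.2 / 0.575276143 ≈ 481.86.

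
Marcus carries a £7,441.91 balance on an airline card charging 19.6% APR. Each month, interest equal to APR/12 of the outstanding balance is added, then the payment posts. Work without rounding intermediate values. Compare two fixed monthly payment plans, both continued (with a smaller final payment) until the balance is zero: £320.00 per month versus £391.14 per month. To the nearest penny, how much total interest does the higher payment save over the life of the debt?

£452.56

Monthly rate r = 19.6%/12 = 1.63333% = 0.0163333.
At £320.00/mo: n = ⌈−ln(1 − rB₀/P)/ln(1+r)⌉ = 30 payments (last £157.67); total interest = total paid − £7,441.91 = £1,995.76.
At £391.14/mo: 23 payments (last £380.03); total interest £1,543.20.
Interest saved = £1,995.76 − £1,543.20 = £452.56.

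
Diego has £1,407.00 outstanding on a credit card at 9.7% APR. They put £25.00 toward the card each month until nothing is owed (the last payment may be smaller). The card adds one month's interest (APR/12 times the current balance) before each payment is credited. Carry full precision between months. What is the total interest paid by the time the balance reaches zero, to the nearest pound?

£477

Monthly rate r = 9.7%/12 = 0.808333% = 0.00808333.
Payoff takes n = ⌈−ln(1 − rB₀/P)/ln(1+r)⌉ = ⌈75.376⌉ = 76 payments; the last is £9.43.
Total paid = 75·£25.00 + £9.43 = £1,884.43.
Total interest = total paid − principal = £1,884.43 − £1,407.00 = £477.43.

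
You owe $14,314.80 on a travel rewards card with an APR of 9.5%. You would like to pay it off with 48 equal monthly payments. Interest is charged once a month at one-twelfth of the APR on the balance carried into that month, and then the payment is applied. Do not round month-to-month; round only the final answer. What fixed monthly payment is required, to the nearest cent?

Monthly rate r = 9.5%/12 = 0.791667% = 0.00791667.
Level-payment amortization: P = B₀·r / (1 − (1+r)^(−n)) = 14314.80·0.00791667 / (1 − 1.00792^(−48)).
Denominator 1 − (1+r)^(−48) = 0.31511458.
P = 113.326 / 0.31511458 ≈ 359.63.

$359.63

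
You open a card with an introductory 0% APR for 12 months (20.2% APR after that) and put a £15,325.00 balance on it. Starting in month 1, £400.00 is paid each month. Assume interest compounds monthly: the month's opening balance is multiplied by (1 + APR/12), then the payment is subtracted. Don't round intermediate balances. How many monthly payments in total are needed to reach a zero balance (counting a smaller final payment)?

Promo months 1–12 at r₀ = 0%/12 = 0; months 13+ at r₁ = 20.2%/12 = 0.0168333.
After month 12 (no interest yet): B = £15,325.00 − 12·£400.00 = £10,525.00.
Then at r₁ with £400.00/mo: n₂ = −ln(1 − r₁·B/P)/ln(1+r₁) ≈ 35.05 → 36 more payments.

48 payments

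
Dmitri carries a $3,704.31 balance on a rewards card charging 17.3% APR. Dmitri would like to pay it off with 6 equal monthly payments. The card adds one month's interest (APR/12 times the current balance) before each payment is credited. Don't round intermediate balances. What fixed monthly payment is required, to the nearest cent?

$648.91

Monthly rate r = 17.3%/12 = 1.44167% = 0.0144167.
Level-payment amortization: P = B₀·r / (1 − (1+r)^(−n)) = 3704.31·0.0144167 / (1 − 1.01442^(−6)).
Denominator 1 − (1+r)^(−6) = 0.0822978605.
P = 53.4038 / 0.0822978605 ≈ 648.91.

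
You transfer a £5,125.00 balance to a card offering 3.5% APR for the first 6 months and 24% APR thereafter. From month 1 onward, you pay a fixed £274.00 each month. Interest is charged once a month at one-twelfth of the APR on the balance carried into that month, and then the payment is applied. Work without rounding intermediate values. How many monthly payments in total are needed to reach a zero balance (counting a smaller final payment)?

Promo months 1–6 at r₀ = 3.5%/12 = 0.00291667; months 7+ at r₁ = 24%/12 = 0.02.
After month 6: iterate B ← B·(1+r₀) − £274.00 for 6 months → £3,559.31.
Then at r₁ with £274.00/mo: n₂ = −ln(1 − r₁·B/P)/ln(1+r₁) ≈ 15.19 → 16 more payments.

22 payments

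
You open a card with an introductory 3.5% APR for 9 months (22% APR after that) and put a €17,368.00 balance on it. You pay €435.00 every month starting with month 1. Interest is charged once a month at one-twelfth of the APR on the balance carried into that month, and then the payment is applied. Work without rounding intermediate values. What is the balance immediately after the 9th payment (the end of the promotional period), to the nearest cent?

Promo months 1–9 at r₀ = 3.5%/12 = 0.00291667; months 10+ at r₁ = 22%/12 = 0.0183333.
After month 9: iterate B ← B·(1+r₀) − €435.00 for 9 months → €13,868.28.

€13,868.28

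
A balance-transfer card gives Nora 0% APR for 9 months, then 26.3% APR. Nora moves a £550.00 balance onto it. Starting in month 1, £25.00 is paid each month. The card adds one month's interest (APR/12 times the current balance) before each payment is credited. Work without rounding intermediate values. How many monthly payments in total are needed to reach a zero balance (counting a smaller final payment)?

Promo months 1–9 at r₀ = 0%/12 = 0; months 10+ at r₁ = 26.3%/12 = 0.0219167.
After month 9 (no interest yet): B = £550.00 − 9·£25.00 = £325.00.
Then at r₁ with £25.00/mo: n₂ = −ln(1 − r₁·B/P)/ln(1+r₁) ≈ 15.47 → 16 more payments.

25 payments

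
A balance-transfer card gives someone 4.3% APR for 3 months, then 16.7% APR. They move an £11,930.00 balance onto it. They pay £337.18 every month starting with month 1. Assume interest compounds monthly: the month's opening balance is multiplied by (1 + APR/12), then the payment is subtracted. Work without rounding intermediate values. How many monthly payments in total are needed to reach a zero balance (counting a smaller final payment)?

48 payments

Promo months 1–3 at r₀ = 4.3%/12 = 0.00358333; months 4+ at r₁ = 16.7%/12 = 0.0139167.
After month 3: iterate B ← B·(1+r₀) − £337.18 for 3 months → £11,043.54.
Then at r₁ with £337.18/mo: n₂ = −ln(1 − r₁·B/P)/ln(1+r₁) ≈ 44.02 → 45 more payments.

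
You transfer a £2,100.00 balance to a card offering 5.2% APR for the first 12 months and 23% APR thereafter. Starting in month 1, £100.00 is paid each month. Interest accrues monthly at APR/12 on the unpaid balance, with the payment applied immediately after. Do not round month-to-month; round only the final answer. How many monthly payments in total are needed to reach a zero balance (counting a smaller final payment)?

23 payments

Promo months 1–12 at r₀ = 5.2%/12 = 0.00433333; months 13+ at r₁ = 23%/12 = 0.0191667.
After month 12: iterate B ← B·(1+r₀) − £100.00 for 12 months → £982.82.
Then at r₁ with £100.00/mo: n₂ = −ln(1 − r₁·B/P)/ln(1+r₁) ≈ 10.99 → 11 more payments.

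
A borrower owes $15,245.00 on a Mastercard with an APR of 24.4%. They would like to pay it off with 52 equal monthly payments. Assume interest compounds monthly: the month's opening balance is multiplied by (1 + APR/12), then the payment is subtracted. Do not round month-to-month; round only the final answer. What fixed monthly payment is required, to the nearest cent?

$477.69

Monthly rate r = 24.4%/12 = 2.03333% = 0.0203333.
Level-payment amortization: P = B₀·r / (1 − (1+r)^(−n)) = 15245.00·0.0203333 / (1 − 1.02033^(−52)).
Denominator 1 − (1+r)^(−52) = 0.648915136.
P = 309.982 / 0.648915136 ≈ 477.69.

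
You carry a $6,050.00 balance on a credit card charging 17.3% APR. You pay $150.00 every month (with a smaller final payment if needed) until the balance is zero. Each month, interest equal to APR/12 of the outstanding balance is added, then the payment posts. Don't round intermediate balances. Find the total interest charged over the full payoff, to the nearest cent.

$3,077.86

Monthly rate r = 17.3%/12 = 1.44167% = 0.0144167.
Payoff takes n = ⌈−ln(1 − rB₀/P)/ln(1+r)⌉ = ⌈60.851⌉ = 61 payments; the last is $127.86.
Total paid = 60·$150.00 + $127.86 = $9,127.86.
Total interest = total paid − principal = $9,127.86 − $6,050.00 = $3,077.86.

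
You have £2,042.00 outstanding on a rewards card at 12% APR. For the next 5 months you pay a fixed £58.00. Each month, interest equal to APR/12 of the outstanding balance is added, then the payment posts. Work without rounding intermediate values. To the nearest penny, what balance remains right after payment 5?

£1,850.30

Monthly rate r = 12%/12 = 1% = 0.01.
Each month: B ← B·(1+r) − £58.00.
Month 1: interest £20.42; balance after payment £2,004.42.
Month 2: interest £20.04; balance after payment £1,966.46.
Month 3: interest £19.66; balance after payment £1,928.13.
Month 4: interest £19.28; balance after payment £1,889.41.
Month 5: interest £18.89; balance after payment £1,850.30.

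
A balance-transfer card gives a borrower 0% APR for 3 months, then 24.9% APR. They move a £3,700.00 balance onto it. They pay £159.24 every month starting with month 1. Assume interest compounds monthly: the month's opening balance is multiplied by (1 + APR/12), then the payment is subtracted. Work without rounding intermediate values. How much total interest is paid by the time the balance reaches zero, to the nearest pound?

Promo months 1–3 at r₀ = 0%/12 = 0; months 4+ at r₁ = 24.9%/12 = 0.02075.
After month 3 (no interest yet): B = £3,700.00 − 3·£159.24 = £3,222.28.
Then at r₁ with £159.24/mo: n₂ = −ln(1 − r₁·B/P)/ln(1+r₁) ≈ 26.51 → 27 more payments.
Total paid = 29·£159.24 + £82.19 = £4,700.15; interest = £4,700.15 − £3,700.00 = £1,000.15.

£1,000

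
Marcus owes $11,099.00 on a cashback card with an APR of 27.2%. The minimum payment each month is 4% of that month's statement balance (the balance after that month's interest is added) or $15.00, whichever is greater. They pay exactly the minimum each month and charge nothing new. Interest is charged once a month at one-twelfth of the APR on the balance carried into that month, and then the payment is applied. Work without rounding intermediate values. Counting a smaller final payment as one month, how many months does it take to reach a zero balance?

Monthly rate r = 27.2%/12 = 2.26667% = 0.0226667.
While 4% of the post-interest balance exceeds $15.00, each month B ← (B·(1+r))·(1 − 0.04), i.e. B shrinks by the factor (1+r)·0.96 = 0.98176.
This holds for months 1–186. Entering month 187 the balance is $361.64; 4% of the post-interest balance is now below $15.00, so the flat $15.00 minimum applies from here.
From month 187 a fixed $15.00 at rate r clears $361.64 in 36 more payments. Total: 186 + 36 = 222 months.

222 months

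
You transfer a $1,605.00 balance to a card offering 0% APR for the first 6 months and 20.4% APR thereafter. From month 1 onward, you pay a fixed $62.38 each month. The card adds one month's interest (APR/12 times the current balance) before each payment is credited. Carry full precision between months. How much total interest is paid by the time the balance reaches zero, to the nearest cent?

Promo months 1–6 at r₀ = 0%/12 = 0; months 7+ at r₁ = 20.4%/12 = 0.017.
After month 6 (no interest yet): B = $1,605.00 − 6·$62.38 = $1,230.72.
Then at r₁ with $62.38/mo: n₂ = −ln(1 − r₁·B/P)/ln(1+r₁) ≈ 24.24 → 25 more payments.
Total paid = 30·$62.38 + $14.89 = $1,886.29; interest = $1,886.29 − $1,605.00 = $281.29.

$281.29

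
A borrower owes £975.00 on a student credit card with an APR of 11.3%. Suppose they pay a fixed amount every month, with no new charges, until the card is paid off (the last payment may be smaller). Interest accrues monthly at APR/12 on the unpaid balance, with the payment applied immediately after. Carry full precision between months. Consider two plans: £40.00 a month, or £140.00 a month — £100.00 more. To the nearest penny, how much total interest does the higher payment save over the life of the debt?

Monthly rate r = 11.3%/12 = 0.941667% = 0.00941667.
At £40.00/mo: n = ⌈−ln(1 − rB₀/P)/ln(1+r)⌉ = 28 payments (last £32.87); total interest = total paid − £975.00 = £137.87.
At £140.00/mo: 8 payments (last £33.30); total interest £38.30.
Interest saved = £137.87 − £38.30 = £99.57.

£99.57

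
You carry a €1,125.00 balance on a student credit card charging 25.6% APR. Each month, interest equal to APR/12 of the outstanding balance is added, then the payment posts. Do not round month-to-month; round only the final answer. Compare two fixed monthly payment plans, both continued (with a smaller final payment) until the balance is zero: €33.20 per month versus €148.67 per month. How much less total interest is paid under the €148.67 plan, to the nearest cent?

€778.16

Monthly rate r = 25.6%/12 = 2.13333% = 0.0213333.
At €33.20/mo: n = ⌈−ln(1 − rB₀/P)/ln(1+r)⌉ = 61 payments (last €26.49); total interest = total paid − €1,125.00 = €893.49.
At €148.67/mo: 9 payments (last €50.97); total interest €115.33.
Interest saved = €893.49 − €115.33 = €778.16.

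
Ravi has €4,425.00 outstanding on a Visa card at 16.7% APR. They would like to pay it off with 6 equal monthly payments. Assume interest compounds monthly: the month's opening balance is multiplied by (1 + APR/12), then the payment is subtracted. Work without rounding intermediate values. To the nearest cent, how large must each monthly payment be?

€773.84

Monthly rate r = 16.7%/12 = 1.39167% = 0.0139167.
Level-payment amortization: P = B₀·r / (1 − (1+r)^(−n)) = 4425.00·0.0139167 / (1 − 1.01392^(−6)).
Denominator 1 − (1+r)^(−6) = 0.0795791925.
P = 61.5812 / 0.0795791925 ≈ 773.84.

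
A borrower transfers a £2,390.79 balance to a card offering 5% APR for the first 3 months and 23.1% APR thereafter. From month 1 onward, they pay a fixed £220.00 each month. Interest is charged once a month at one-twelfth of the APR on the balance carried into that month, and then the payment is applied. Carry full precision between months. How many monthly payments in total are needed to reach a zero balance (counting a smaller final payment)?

12 payments

Promo months 1–3 at r₀ = 5%/12 = 0.00416667; months 4+ at r₁ = 23.1%/12 = 0.01925.
After month 3: iterate B ← B·(1+r₀) − £220.00 for 3 months → £1,758.05.
Then at r₁ with £220.00/mo: n₂ = −ln(1 − r₁·B/P)/ln(1+r₁) ≈ 8.76 → 9 more payments.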